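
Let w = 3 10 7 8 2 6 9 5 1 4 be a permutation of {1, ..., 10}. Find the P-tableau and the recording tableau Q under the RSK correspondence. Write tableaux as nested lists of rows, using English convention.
P = [[1, 4, 8, 9], [2, 5], [3, 6], [7], [10]], Q = [[1, 2, 4, 7], [3, 6], [5, 10], [8], [9]]

Insert each entry of the permutation into P by Schensted row insertion, recording in Q the position of each new cell.

After inserting 3: P = [[3]].
After inserting 10: P = [[3, 10]].
After inserting 7: P = [[3, 7], [10]].
After inserting 8: P = [[3, 7, 8], [10]].
After inserting 2: P = [[2, 7, 8], [3], [10]].
After inserting 6: P = [[2, 6, 8], [3, 7], [10]].
After inserting 9: P = [[2, 6, 8, 9], [3, 7], [10]].
After inserting 5: P = [[2, 5, 8, 9], [3, 6], [7], [10]].
After inserting 1: P = [[1, 5, 8, 9], [2, 6], [3], [7], [10]].
After inserting 4: P = [[1, 4, 8, 9], [2, 5], [3, 6], [7], [10]].

So P = [[1, 4, 8, 9], [2, 5], [3, 6], [7], [10]], Q = [[1, 2, 4, 7], [3, 6], [5, 10], [8], [9]].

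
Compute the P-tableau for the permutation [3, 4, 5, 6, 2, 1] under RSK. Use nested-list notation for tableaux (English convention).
After inserting 3: P = [[3]].
After inserting 4: P = [[3, 4]].
After inserting 5: P = [[3, 4, 5]].
After inserting 6: P = [[3, 4, 5, 6]].
After inserting 2: P = [[2, 4, 5, 6], [3]].
After inserting 1: P = [[1, 4, 5, 6], [2], [3]].

So P = [[1, 4, 5, 6], [2], [3]].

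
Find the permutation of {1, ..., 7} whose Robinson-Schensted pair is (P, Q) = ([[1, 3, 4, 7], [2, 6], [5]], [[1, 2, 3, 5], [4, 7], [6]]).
Reverse the RSK construction: for i from n down to 1, find the cell of Q containing i, remove the entry at that cell from P, and reverse-bump it up through P; the value ejected from row 1 is w(i).

Step i=7: Q has 7 at row 2, column 2; remove 6 from row 2 of P and reverse-bump: 6 enters row 1 and ejects 4. So w(7) = 4. P is now [[1, 3, 6, 7], [2], [5]].
Step i=6: Q has 6 at row 3, column 1; remove 5 from row 3 of P and reverse-bump: 5 enters row 2 and ejects 2; 2 enters row 1 and ejects 1. So w(6) = 1. P is now [[2, 3, 6, 7], [5]].
Step i=5: Q has 5 at row 1, column 4; remove that cell from P, ejecting 7. So w(5) = 7. P is now [[2, 3, 6], [5]].
Step i=4: Q has 4 at row 2, column 1; remove 5 from row 2 of P and reverse-bump: 5 enters row 1 and ejects 3. So w(4) = 3. P is now [[2, 5, 6]].
Step i=3: Q has 3 at row 1, column 3; remove that cell from P, ejecting 6. So w(3) = 6. P is now [[2, 5]].
Step i=2: Q has 2 at row 1, column 2; remove that cell from P, ejecting 5. So w(2) = 5. P is now [[2]].
Step i=1: Q has 1 at row 1, column 1; remove that cell from P, ejecting 2. So w(1) = 2. P is now [].

So w = 2 5 6 3 7 1 4.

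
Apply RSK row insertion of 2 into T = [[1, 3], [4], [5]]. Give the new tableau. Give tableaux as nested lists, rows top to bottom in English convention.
[[1, 2], [3], [4], [5]]

In row 1, 2 replaces 3 (the leftmost entry greater than 2); 3 is bumped to row 2. In row 2, 3 replaces 4 (the leftmost entry greater than 3); 4 is bumped to row 3. In row 3, 4 replaces 5 (the leftmost entry greater than 4); 5 is bumped to row 4. 5 starts a new row 4. The new tableau is [[1, 2], [3], [4], [5]].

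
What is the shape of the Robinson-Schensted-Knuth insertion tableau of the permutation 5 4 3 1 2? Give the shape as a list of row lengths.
[2, 1, 1, 1]

Row-insert each entry into an empty tableau.

After inserting 5: P = [[5]].
After inserting 4: P = [[4], [5]].
After inserting 3: P = [[3], [4], [5]].
After inserting 1: P = [[1], [3], [4], [5]].
After inserting 2: P = [[1, 2], [3], [4], [5]].

The final insertion tableau P = [[1, 2], [3], [4], [5]] has shape [2, 1, 1, 1].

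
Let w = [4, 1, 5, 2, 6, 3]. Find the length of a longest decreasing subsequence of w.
2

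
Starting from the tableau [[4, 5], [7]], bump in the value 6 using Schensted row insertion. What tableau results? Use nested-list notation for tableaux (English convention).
[[4, 5, 6], [7]]

6 is larger than every entry of row 1, so it is appended to row 1. The new tableau is [[4, 5, 6], [7]].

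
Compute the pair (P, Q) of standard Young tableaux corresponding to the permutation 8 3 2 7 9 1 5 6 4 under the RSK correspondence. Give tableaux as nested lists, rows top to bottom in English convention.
Insert each entry of the permutation into P by Schensted row insertion, recording in Q the position of each new cell.

Insert 8: appended to row 1. P = [[8]].
Insert 3: 3 bumps 8 from row 1; 8 starts row 2. P = [[3], [8]].
Insert 2: 2 bumps 3 from row 1; 3 bumps 8 from row 2; 8 starts row 3. P = [[2], [3], [8]].
Insert 7: appended to row 1. P = [[2, 7], [3], [8]].
Insert 9: appended to row 1. P = [[2, 7, 9], [3], [8]].
Insert 1: 1 bumps 2 from row 1; 2 bumps 3 from row 2; 3 bumps 8 from row 3; 8 starts row 4. P = [[1, 7, 9], [2], [3], [8]].
Insert 5: 5 bumps 7 from row 1; 7 appends to row 2. P = [[1, 5, 9], [2, 7], [3], [8]].
Insert 6: 6 bumps 9 from row 1; 9 appends to row 2. P = [[1, 5, 6], [2, 7, 9], [3], [8]].
Insert 4: 4 bumps 5 from row 1; 5 bumps 7 from row 2; 7 appends to row 3. P = [[1, 4, 6], [2, 5, 9], [3, 7], [8]].

So P = [[1, 4, 6], [2, 5, 9], [3, 7], [8]], Q = [[1, 4, 5], [2, 7, 8], [3, 9], [6]].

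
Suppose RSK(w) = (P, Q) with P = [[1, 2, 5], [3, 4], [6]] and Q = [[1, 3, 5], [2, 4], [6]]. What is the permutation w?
3 1 6 4 5 2

Reverse the RSK construction: for i from n down to 1, find the cell of Q containing i, remove the entry at that cell from P, and reverse-bump it up through P; the value ejected from row 1 is w(i).

Step i=6: Q has 6 at row 3, column 1; remove 6 from row 3 of P and reverse-bump: 6 enters row 2 and ejects 4; 4 enters row 1 and ejects 2. So w(6) = 2. P is now [[1, 4, 5], [3, 6]].
Step i=5: Q has 5 at row 1, column 3; remove that cell from P, ejecting 5. So w(5) = 5. P is now [[1, 4], [3, 6]].
Step i=4: Q has 4 at row 2, column 2; remove 6 from row 2 of P and reverse-bump: 6 enters row 1 and ejects 4. So w(4) = 4. P is now [[1, 6], [3]].
Step i=3: Q has 3 at row 1, column 2; remove that cell from P, ejecting 6. So w(3) = 6. P is now [[1], [3]].
Step i=2: Q has 2 at row 2, column 1; remove 3 from row 2 of P and reverse-bump: 3 enters row 1 and ejects 1. So w(2) = 1. P is now [[3]].
Step i=1: Q has 1 at row 1, column 1; remove that cell from P, ejecting 3. So w(1) = 3. P is now [].

So w = 3 1 6 4 5 2.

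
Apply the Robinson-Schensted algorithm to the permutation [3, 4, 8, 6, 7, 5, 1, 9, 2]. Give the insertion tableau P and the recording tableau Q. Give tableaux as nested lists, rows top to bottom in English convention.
Insert each entry of the permutation into P by Schensted row insertion, recording in Q the position of each new cell.

After inserting 3: P = [[3]].
After inserting 4: P = [[3, 4]].
After inserting 8: P = [[3, 4, 8]].
After inserting 6: P = [[3, 4, 6], [8]].
After inserting 7: P = [[3, 4, 6, 7], [8]].
After inserting 5: P = [[3, 4, 5, 7], [6], [8]].
After inserting 1: P = [[1, 4, 5, 7], [3], [6], [8]].
After inserting 9: P = [[1, 4, 5, 7, 9], [3], [6], [8]].
After inserting 2: P = [[1, 2, 5, 7, 9], [3, 4], [6], [8]].

So P = [[1, 2, 5, 7, 9], [3, 4], [6], [8]], Q = [[1, 2, 3, 5, 8], [4, 9], [6], [7]].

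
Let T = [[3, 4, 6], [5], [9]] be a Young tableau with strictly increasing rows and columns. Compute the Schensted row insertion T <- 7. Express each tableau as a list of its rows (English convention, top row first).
[[3, 4, 6, 7], [5], [9]]

7 is larger than every entry of row 1, so it is appended to row 1. The new tableau is [[3, 4, 6, 7], [5], [9]].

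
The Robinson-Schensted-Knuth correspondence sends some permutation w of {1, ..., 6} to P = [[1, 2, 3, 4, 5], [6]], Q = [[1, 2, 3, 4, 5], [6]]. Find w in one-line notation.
1 2 3 4 6 5

Reverse the RSK construction: for i from n down to 1, find the cell of Q containing i, remove the entry at that cell from P, and reverse-bump it up through P; the value ejected from row 1 is w(i).

Step i=6: Q has 6 at row 2, column 1; remove 6 from row 2 of P and reverse-bump: 6 enters row 1 and ejects 5. So w(6) = 5. P is now [[1, 2, 3, 4, 6]].
Step i=5: Q has 5 at row 1, column 5; remove that cell from P, ejecting 6. So w(5) = 6. P is now [[1, 2, 3, 4]].
Step i=4: Q has 4 at row 1, column 4; remove that cell from P, ejecting 4. So w(4) = 4. P is now [[1, 2, 3]].
Step i=3: Q has 3 at row 1, column 3; remove that cell from P, ejecting 3. So w(3) = 3. P is now [[1, 2]].
Step i=2: Q has 2 at row 1, column 2; remove that cell from P, ejecting 2. So w(2) = 2. P is now [[1]].
Step i=1: Q has 1 at row 1, column 1; remove that cell from P, ejecting 1. So w(1) = 1. P is now [].

So w = 1 2 3 4 6 5.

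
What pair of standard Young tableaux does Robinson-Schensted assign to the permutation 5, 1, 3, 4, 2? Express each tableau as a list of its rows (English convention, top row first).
Insert each entry of the permutation into P by Schensted row insertion, recording in Q the position of each new cell.

Insert 5: appended to row 1. P = [[5]].
Insert 1: 1 bumps 5 from row 1; 5 starts row 2. P = [[1], [5]].
Insert 3: appended to row 1. P = [[1, 3], [5]].
Insert 4: appended to row 1. P = [[1, 3, 4], [5]].
Insert 2: 2 bumps 3 from row 1; 3 bumps 5 from row 2; 5 starts row 3. P = [[1, 2, 4], [3], [5]].

So P = [[1, 2, 4], [3], [5]], Q = [[1, 3, 4], [2], [5]].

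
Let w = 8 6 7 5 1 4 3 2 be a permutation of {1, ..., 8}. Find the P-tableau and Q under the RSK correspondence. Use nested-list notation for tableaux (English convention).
P = [[1, 2], [3, 7], [4], [5], [6], [8]], Q = [[1, 3], [2, 6], [4], [5], [7], [8]]

Insert each entry of the permutation into P by Schensted row insertion, recording in Q the position of each new cell.

Insert 8: appended to row 1. P = [[8]].
Insert 6: 6 bumps 8 from row 1; 8 starts row 2. P = [[6], [8]].
Insert 7: appended to row 1. P = [[6, 7], [8]].
Insert 5: 5 bumps 6 from row 1; 6 bumps 8 from row 2; 8 starts row 3. P = [[5, 7], [6], [8]].
Insert 1: 1 bumps 5 from row 1; 5 bumps 6 from row 2; 6 bumps 8 from row 3; 8 starts row 4. P = [[1, 7], [5], [6], [8]].
Insert 4: 4 bumps 7 from row 1; 7 appends to row 2. P = [[1, 4], [5, 7], [6], [8]].
Insert 3: 3 bumps 4 from row 1; 4 bumps 5 from row 2; 5 bumps 6 from row 3; 6 bumps 8 from row 4; 8 starts row 5. P = [[1, 3], [4, 7], [5], [6], [8]].
Insert 2: 2 bumps 3 from row 1; 3 bumps 4 from row 2; 4 bumps 5 from row 3; 5 bumps 6 from row 4; 6 bumps 8 from row 5; 8 starts row 6. P = [[1, 2], [3, 7], [4], [5], [6], [8]].

So P = [[1, 2], [3, 7], [4], [5], [6], [8]], Q = [[1, 3], [2, 6], [4], [5], [7], [8]].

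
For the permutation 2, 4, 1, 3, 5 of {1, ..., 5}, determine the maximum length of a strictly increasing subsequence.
3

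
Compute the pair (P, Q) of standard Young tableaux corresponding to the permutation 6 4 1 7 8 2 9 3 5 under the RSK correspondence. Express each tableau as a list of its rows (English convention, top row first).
P = [[1, 2, 3, 5], [4, 7, 8, 9], [6]], Q = [[1, 4, 5, 7], [2, 6, 8, 9], [3]]

Insert each entry of the permutation into P by Schensted row insertion, recording in Q the position of each new cell.

Insert 6: appended to row 1. P = [[6]].
Insert 4: 4 bumps 6 from row 1; 6 starts row 2. P = [[4], [6]].
Insert 1: 1 bumps 4 from row 1; 4 bumps 6 from row 2; 6 starts row 3. P = [[1], [4], [6]].
Insert 7: appended to row 1. P = [[1, 7], [4], [6]].
Insert 8: appended to row 1. P = [[1, 7, 8], [4], [6]].
Insert 2: 2 bumps 7 from row 1; 7 appends to row 2. P = [[1, 2, 8], [4, 7], [6]].
Insert 9: appended to row 1. P = [[1, 2, 8, 9], [4, 7], [6]].
Insert 3: 3 bumps 8 from row 1; 8 appends to row 2. P = [[1, 2, 3, 9], [4, 7, 8], [6]].
Insert 5: 5 bumps 9 from row 1; 9 appends to row 2. P = [[1, 2, 3, 5], [4, 7, 8, 9], [6]].

So P = [[1, 2, 3, 5], [4, 7, 8, 9], [6]], Q = [[1, 4, 5, 7], [2, 6, 8, 9], [3]].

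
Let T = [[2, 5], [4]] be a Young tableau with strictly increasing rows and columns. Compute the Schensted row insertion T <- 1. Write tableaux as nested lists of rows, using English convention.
In row 1, 1 replaces 2 (the leftmost entry greater than 1); 2 is bumped to row 2. In row 2, 2 replaces 4 (the leftmost entry greater than 2); 4 is bumped to row 3. 4 starts a new row 3. The new tableau is [[1, 5], [2], [4]].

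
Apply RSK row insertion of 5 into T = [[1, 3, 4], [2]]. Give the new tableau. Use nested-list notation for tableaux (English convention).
[[1, 3, 4, 5], [2]]

5 is larger than every entry of row 1, so it is appended to row 1. The new tableau is [[1, 3, 4, 5], [2]].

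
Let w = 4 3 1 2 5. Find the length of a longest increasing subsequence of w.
3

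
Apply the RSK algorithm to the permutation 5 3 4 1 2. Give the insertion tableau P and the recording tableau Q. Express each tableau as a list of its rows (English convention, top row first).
P = [[1, 2], [3, 4], [5]], Q = [[1, 3], [2, 5], [4]]

Insert each entry of the permutation into P by Schensted row insertion, recording in Q the position of each new cell.

Insert 5: appended to row 1. P = [[5]].
Insert 3: 3 bumps 5 from row 1; 5 starts row 2. P = [[3], [5]].
Insert 4: appended to row 1. P = [[3, 4], [5]].
Insert 1: 1 bumps 3 from row 1; 3 bumps 5 from row 2; 5 starts row 3. P = [[1, 4], [3], [5]].
Insert 2: 2 bumps 4 from row 1; 4 appends to row 2. P = [[1, 2], [3, 4], [5]].

So P = [[1, 2], [3, 4], [5]], Q = [[1, 3], [2, 5], [4]].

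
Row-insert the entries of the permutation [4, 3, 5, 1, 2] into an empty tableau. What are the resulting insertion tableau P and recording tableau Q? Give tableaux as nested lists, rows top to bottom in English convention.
P = [[1, 2], [3, 5], [4]], Q = [[1, 3], [2, 5], [4]]

Insert each entry of the permutation into P by Schensted row insertion, recording in Q the position of each new cell.

Insert 4: appended to row 1. P = [[4]].
Insert 3: 3 bumps 4 from row 1; 4 starts row 2. P = [[3], [4]].
Insert 5: appended to row 1. P = [[3, 5], [4]].
Insert 1: 1 bumps 3 from row 1; 3 bumps 4 from row 2; 4 starts row 3. P = [[1, 5], [3], [4]].
Insert 2: 2 bumps 5 from row 1; 5 appends to row 2. P = [[1, 2], [3, 5], [4]].

So P = [[1, 2], [3, 5], [4]], Q = [[1, 3], [2, 5], [4]].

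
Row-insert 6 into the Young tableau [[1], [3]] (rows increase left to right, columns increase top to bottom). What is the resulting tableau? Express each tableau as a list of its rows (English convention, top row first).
6 is larger than every entry of row 1, so it is appended to row 1. The new tableau is [[1, 6], [3]].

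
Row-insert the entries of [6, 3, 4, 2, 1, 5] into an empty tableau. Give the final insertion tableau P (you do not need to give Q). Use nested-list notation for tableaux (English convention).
P = [[1, 4, 5], [2], [3], [6]]

After inserting 6: P = [[6]].
After inserting 3: P = [[3], [6]].
After inserting 4: P = [[3, 4], [6]].
After inserting 2: P = [[2, 4], [3], [6]].
After inserting 1: P = [[1, 4], [2], [3], [6]].
After inserting 5: P = [[1, 4, 5], [2], [3], [6]].

So P = [[1, 4, 5], [2], [3], [6]].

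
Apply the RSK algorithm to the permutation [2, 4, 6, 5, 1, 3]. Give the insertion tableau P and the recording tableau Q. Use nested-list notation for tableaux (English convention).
P = [[1, 3, 5], [2, 4], [6]], Q = [[1, 2, 3], [4, 6], [5]]

Insert each entry of the permutation into P by Schensted row insertion, recording in Q the position of each new cell.

Insert 2: appended to row 1. P = [[2]].
Insert 4: appended to row 1. P = [[2, 4]].
Insert 6: appended to row 1. P = [[2, 4, 6]].
Insert 5: 5 bumps 6 from row 1; 6 starts row 2. P = [[2, 4, 5], [6]].
Insert 1: 1 bumps 2 from row 1; 2 bumps 6 from row 2; 6 starts row 3. P = [[1, 4, 5], [2], [6]].
Insert 3: 3 bumps 4 from row 1; 4 appends to row 2. P = [[1, 3, 5], [2, 4], [6]].

So P = [[1, 3, 5], [2, 4], [6]], Q = [[1, 2, 3], [4, 6], [5]].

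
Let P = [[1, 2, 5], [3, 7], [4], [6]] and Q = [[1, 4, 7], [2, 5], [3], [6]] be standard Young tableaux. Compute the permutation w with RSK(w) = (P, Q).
Reverse the RSK construction: for i from n down to 1, find the cell of Q containing i, remove the entry at that cell from P, and reverse-bump it up through P; the value ejected from row 1 is w(i).

Step i=7: Q has 7 at row 1, column 3; remove that cell from P, ejecting 5. So w(7) = 5. P is now [[1, 2], [3, 7], [4], [6]].
Step i=6: Q has 6 at row 4, column 1; remove 6 from row 4 of P and reverse-bump: 6 enters row 3 and ejects 4; 4 enters row 2 and ejects 3; 3 enters row 1 and ejects 2. So w(6) = 2. P is now [[1, 3], [4, 7], [6]].
Step i=5: Q has 5 at row 2, column 2; remove 7 from row 2 of P and reverse-bump: 7 enters row 1 and ejects 3. So w(5) = 3. P is now [[1, 7], [4], [6]].
Step i=4: Q has 4 at row 1, column 2; remove that cell from P, ejecting 7. So w(4) = 7. P is now [[1], [4], [6]].
Step i=3: Q has 3 at row 3, column 1; remove 6 from row 3 of P and reverse-bump: 6 enters row 2 and ejects 4; 4 enters row 1 and ejects 1. So w(3) = 1. P is now [[4], [6]].
Step i=2: Q has 2 at row 2, column 1; remove 6 from row 2 of P and reverse-bump: 6 enters row 1 and ejects 4. So w(2) = 4. P is now [[6]].
Step i=1: Q has 1 at row 1, column 1; remove that cell from P, ejecting 6. So w(1) = 6. P is now [].

So w = 6 4 1 7 3 2 5.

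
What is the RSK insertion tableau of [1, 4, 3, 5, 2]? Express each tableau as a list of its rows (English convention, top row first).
P = [[1, 2, 5], [3], [4]]

After inserting 1: P = [[1]].
After inserting 4: P = [[1, 4]].
After inserting 3: P = [[1, 3], [4]].
After inserting 5: P = [[1, 3, 5], [4]].
After inserting 2: P = [[1, 2, 5], [3], [4]].

So P = [[1, 2, 5], [3], [4]].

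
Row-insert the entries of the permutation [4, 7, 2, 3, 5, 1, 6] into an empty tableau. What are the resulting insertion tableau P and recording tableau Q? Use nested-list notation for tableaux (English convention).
P = [[1, 3, 5, 6], [2, 7], [4]], Q = [[1, 2, 5, 7], [3, 4], [6]]

Insert each entry of the permutation into P by Schensted row insertion, recording in Q the position of each new cell.

Insert 4: appended to row 1. P = [[4]].
Insert 7: appended to row 1. P = [[4, 7]].
Insert 2: 2 bumps 4 from row 1; 4 starts row 2. P = [[2, 7], [4]].
Insert 3: 3 bumps 7 from row 1; 7 appends to row 2. P = [[2, 3], [4, 7]].
Insert 5: appended to row 1. P = [[2, 3, 5], [4, 7]].
Insert 1: 1 bumps 2 from row 1; 2 bumps 4 from row 2; 4 starts row 3. P = [[1, 3, 5], [2, 7], [4]].
Insert 6: appended to row 1. P = [[1, 3, 5, 6], [2, 7], [4]].

So P = [[1, 3, 5, 6], [2, 7], [4]], Q = [[1, 2, 5, 7], [3, 4], [6]].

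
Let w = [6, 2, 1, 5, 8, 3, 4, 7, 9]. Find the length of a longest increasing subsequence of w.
5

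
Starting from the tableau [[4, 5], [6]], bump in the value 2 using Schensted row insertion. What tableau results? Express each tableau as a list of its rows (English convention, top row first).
[[2, 5], [4], [6]]

In row 1, 2 replaces 4 (the leftmost entry greater than 2); 4 is bumped to row 2. In row 2, 4 replaces 6 (the leftmost entry greater than 4); 6 is bumped to row 3. 6 starts a new row 3. The new tableau is [[2, 5], [4], [6]].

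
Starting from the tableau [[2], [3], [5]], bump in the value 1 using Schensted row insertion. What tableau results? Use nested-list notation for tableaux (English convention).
In row 1, 1 replaces 2 (the leftmost entry greater than 1); 2 is bumped to row 2. In row 2, 2 replaces 3 (the leftmost entry greater than 2); 3 is bumped to row 3. In row 3, 3 replaces 5 (the leftmost entry greater than 3); 5 is bumped to row 4. 5 starts a new row 4. The new tableau is [[1], [2], [3], [5]].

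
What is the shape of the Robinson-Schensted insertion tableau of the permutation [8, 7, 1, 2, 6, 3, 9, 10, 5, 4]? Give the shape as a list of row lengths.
[5, 2, 1, 1, 1]

Row-insert each entry into an empty tableau.

After inserting 8: P = [[8]].
After inserting 7: P = [[7], [8]].
After inserting 1: P = [[1], [7], [8]].
After inserting 2: P = [[1, 2], [7], [8]].
After inserting 6: P = [[1, 2, 6], [7], [8]].
After inserting 3: P = [[1, 2, 3], [6], [7], [8]].
After inserting 9: P = [[1, 2, 3, 9], [6], [7], [8]].
After inserting 10: P = [[1, 2, 3, 9, 10], [6], [7], [8]].
After inserting 5: P = [[1, 2, 3, 5, 10], [6, 9], [7], [8]].
After inserting 4: P = [[1, 2, 3, 4, 10], [5, 9], [6], [7], [8]].

The final insertion tableau P = [[1, 2, 3, 4, 10], [5, 9], [6], [7], [8]] has shape [5, 2, 1, 1, 1].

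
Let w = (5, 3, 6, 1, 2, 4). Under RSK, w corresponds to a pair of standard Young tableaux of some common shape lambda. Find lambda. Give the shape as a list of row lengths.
[3, 2, 1]

Row-insert each entry into an empty tableau.

After inserting 5: P = [[5]].
After inserting 3: P = [[3], [5]].
After inserting 6: P = [[3, 6], [5]].
After inserting 1: P = [[1, 6], [3], [5]].
After inserting 2: P = [[1, 2], [3, 6], [5]].
After inserting 4: P = [[1, 2, 4], [3, 6], [5]].

The final insertion tableau P = [[1, 2, 4], [3, 6], [5]] has shape [3, 2, 1].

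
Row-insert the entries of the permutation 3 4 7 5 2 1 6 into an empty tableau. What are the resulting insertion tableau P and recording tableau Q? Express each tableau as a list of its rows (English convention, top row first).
Insert each entry of the permutation into P by Schensted row insertion, recording in Q the position of each new cell.

Insert 3: appended to row 1. P = [[3]].
Insert 4: appended to row 1. P = [[3, 4]].
Insert 7: appended to row 1. P = [[3, 4, 7]].
Insert 5: 5 bumps 7 from row 1; 7 starts row 2. P = [[3, 4, 5], [7]].
Insert 2: 2 bumps 3 from row 1; 3 bumps 7 from row 2; 7 starts row 3. P = [[2, 4, 5], [3], [7]].
Insert 1: 1 bumps 2 from row 1; 2 bumps 3 from row 2; 3 bumps 7 from row 3; 7 starts row 4. P = [[1, 4, 5], [2], [3], [7]].
Insert 6: appended to row 1. P = [[1, 4, 5, 6], [2], [3], [7]].

So P = [[1, 4, 5, 6], [2], [3], [7]], Q = [[1, 2, 3, 7], [4], [5], [6]].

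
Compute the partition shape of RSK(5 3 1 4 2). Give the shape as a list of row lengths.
[2, 2, 1]

Row-insert each entry into an empty tableau.

After inserting 5: P = [[5]].
After inserting 3: P = [[3], [5]].
After inserting 1: P = [[1], [3], [5]].
After inserting 4: P = [[1, 4], [3], [5]].
After inserting 2: P = [[1, 2], [3, 4], [5]].

The final insertion tableau P = [[1, 2], [3, 4], [5]] has shape [2, 2, 1].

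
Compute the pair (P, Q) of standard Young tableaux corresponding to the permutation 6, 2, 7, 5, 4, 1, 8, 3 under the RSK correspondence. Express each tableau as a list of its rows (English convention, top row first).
P = [[1, 3, 8], [2, 4], [5, 7], [6]], Q = [[1, 3, 7], [2, 4], [5, 8], [6]]

Insert each entry of the permutation into P by Schensted row insertion, recording in Q the position of each new cell.

After inserting 6: P = [[6]].
After inserting 2: P = [[2], [6]].
After inserting 7: P = [[2, 7], [6]].
After inserting 5: P = [[2, 5], [6, 7]].
After inserting 4: P = [[2, 4], [5, 7], [6]].
After inserting 1: P = [[1, 4], [2, 7], [5], [6]].
After inserting 8: P = [[1, 4, 8], [2, 7], [5], [6]].
After inserting 3: P = [[1, 3, 8], [2, 4], [5, 7], [6]].

So P = [[1, 3, 8], [2, 4], [5, 7], [6]], Q = [[1, 3, 7], [2, 4], [5, 8], [6]].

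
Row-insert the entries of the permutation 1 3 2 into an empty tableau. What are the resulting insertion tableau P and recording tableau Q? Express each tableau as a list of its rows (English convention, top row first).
P = [[1, 2], [3]], Q = [[1, 2], [3]]

Insert each entry of the permutation into P by Schensted row insertion, recording in Q the position of each new cell.

Insert 1: appended to row 1. P = [[1]].
Insert 3: appended to row 1. P = [[1, 3]].
Insert 2: 2 bumps 3 from row 1; 3 starts row 2. P = [[1, 2], [3]].

So P = [[1, 2], [3]], Q = [[1, 2], [3]].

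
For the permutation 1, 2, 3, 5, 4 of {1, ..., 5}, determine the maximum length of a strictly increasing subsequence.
4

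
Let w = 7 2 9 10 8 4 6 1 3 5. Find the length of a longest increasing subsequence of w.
3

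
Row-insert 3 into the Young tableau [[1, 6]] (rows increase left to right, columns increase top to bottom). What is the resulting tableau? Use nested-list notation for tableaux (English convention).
In row 1, 3 replaces 6 (the leftmost entry greater than 3); 6 is bumped to row 2. 6 starts a new row 2. The new tableau is [[1, 3], [6]].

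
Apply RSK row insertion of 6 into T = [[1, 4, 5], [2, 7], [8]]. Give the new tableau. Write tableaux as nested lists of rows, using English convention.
[[1, 4, 5, 6], [2, 7], [8]]

6 is larger than every entry of row 1, so it is appended to row 1. The new tableau is [[1, 4, 5, 6], [2, 7], [8]].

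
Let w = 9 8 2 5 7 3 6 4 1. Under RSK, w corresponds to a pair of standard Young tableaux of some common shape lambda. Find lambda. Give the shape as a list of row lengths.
[3, 2, 1, 1, 1, 1]

RSK row insertion gives P = [[1, 3, 4], [2, 6], [5], [7], [8], [9]], which has shape [3, 2, 1, 1, 1, 1].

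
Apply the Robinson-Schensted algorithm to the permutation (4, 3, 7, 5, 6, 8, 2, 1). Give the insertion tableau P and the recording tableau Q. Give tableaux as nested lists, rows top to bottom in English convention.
P = [[1, 5, 6, 8], [2, 7], [3], [4]], Q = [[1, 3, 5, 6], [2, 4], [7], [8]]

Insert each entry of the permutation into P by Schensted row insertion, recording in Q the position of each new cell.

Insert 4: appended to row 1. P = [[4]], Q = [[1]].
Insert 3: 3 bumps 4 from row 1; 4 starts row 2. P = [[3], [4]], Q = [[1], [2]].
Insert 7: appended to row 1. P = [[3, 7], [4]], Q = [[1, 3], [2]].
Insert 5: 5 bumps 7 from row 1; 7 appends to row 2. P = [[3, 5], [4, 7]], Q = [[1, 3], [2, 4]].
Insert 6: appended to row 1. P = [[3, 5, 6], [4, 7]], Q = [[1, 3, 5], [2, 4]].
Insert 8: appended to row 1. P = [[3, 5, 6, 8], [4, 7]], Q = [[1, 3, 5, 6], [2, 4]].
Insert 2: 2 bumps 3 from row 1; 3 bumps 4 from row 2; 4 starts row 3. P = [[2, 5, 6, 8], [3, 7], [4]], Q = [[1, 3, 5, 6], [2, 4], [7]].
Insert 1: 1 bumps 2 from row 1; 2 bumps 3 from row 2; 3 bumps 4 from row 3; 4 starts row 4. P = [[1, 5, 6, 8], [2, 7], [3], [4]], Q = [[1, 3, 5, 6], [2, 4], [7], [8]].

So P = [[1, 5, 6, 8], [2, 7], [3], [4]], Q = [[1, 3, 5, 6], [2, 4], [7], [8]].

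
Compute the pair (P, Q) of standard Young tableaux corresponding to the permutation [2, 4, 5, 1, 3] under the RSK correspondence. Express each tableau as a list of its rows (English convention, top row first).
Insert each entry of the permutation into P by Schensted row insertion, recording in Q the position of each new cell.

Insert 2: appended to row 1. P = [[2]].
Insert 4: appended to row 1. P = [[2, 4]].
Insert 5: appended to row 1. P = [[2, 4, 5]].
Insert 1: 1 bumps 2 from row 1; 2 starts row 2. P = [[1, 4, 5], [2]].
Insert 3: 3 bumps 4 from row 1; 4 appends to row 2. P = [[1, 3, 5], [2, 4]].

So P = [[1, 3, 5], [2, 4]], Q = [[1, 2, 3], [4, 5]].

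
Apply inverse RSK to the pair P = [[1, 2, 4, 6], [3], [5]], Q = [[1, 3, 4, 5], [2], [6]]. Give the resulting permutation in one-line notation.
Reverse the RSK construction: for i from n down to 1, find the cell of Q containing i, remove the entry at that cell from P, and reverse-bump it up through P; the value ejected from row 1 is w(i).

Step i=6: Q has 6 at row 3, column 1; remove 5 from row 3 of P and reverse-bump: 5 enters row 2 and ejects 3; 3 enters row 1 and ejects 2. So w(6) = 2. P is now [[1, 3, 4, 6], [5]].
Step i=5: Q has 5 at row 1, column 4; remove that cell from P, ejecting 6. So w(5) = 6. P is now [[1, 3, 4], [5]].
Step i=4: Q has 4 at row 1, column 3; remove that cell from P, ejecting 4. So w(4) = 4. P is now [[1, 3], [5]].
Step i=3: Q has 3 at row 1, column 2; remove that cell from P, ejecting 3. So w(3) = 3. P is now [[1], [5]].
Step i=2: Q has 2 at row 2, column 1; remove 5 from row 2 of P and reverse-bump: 5 enters row 1 and ejects 1. So w(2) = 1. P is now [[5]].
Step i=1: Q has 1 at row 1, column 1; remove that cell from P, ejecting 5. So w(1) = 5. P is now [].

So w = 5 1 3 4 6 2.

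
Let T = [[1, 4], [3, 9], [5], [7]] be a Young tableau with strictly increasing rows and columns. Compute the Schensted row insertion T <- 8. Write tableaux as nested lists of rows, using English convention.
8 is larger than every entry of row 1, so it is appended to row 1. The new tableau is [[1, 4, 8], [3, 9], [5], [7]].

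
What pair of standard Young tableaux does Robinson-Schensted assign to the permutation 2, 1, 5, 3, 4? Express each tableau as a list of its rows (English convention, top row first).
Insert each entry of the permutation into P by Schensted row insertion, recording in Q the position of each new cell.

Insert 2: appended to row 1. P = [[2]].
Insert 1: 1 bumps 2 from row 1; 2 starts row 2. P = [[1], [2]].
Insert 5: appended to row 1. P = [[1, 5], [2]].
Insert 3: 3 bumps 5 from row 1; 5 appends to row 2. P = [[1, 3], [2, 5]].
Insert 4: appended to row 1. P = [[1, 3, 4], [2, 5]].

So P = [[1, 3, 4], [2, 5]], Q = [[1, 3, 5], [2, 4]].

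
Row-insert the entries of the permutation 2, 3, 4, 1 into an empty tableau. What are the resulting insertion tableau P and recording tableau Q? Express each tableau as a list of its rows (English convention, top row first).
P = [[1, 3, 4], [2]], Q = [[1, 2, 3], [4]]

Insert each entry of the permutation into P by Schensted row insertion, recording in Q the position of each new cell.

After inserting 2: P = [[2]].
After inserting 3: P = [[2, 3]].
After inserting 4: P = [[2, 3, 4]].
After inserting 1: P = [[1, 3, 4], [2]].

So P = [[1, 3, 4], [2]], Q = [[1, 2, 3], [4]].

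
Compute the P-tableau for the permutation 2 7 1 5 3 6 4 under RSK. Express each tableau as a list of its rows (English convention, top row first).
Insert 2: appended to row 1. P = [[2]].
Insert 7: appended to row 1. P = [[2, 7]].
Insert 1: 1 bumps 2 from row 1; 2 starts row 2. P = [[1, 7], [2]].
Insert 5: 5 bumps 7 from row 1; 7 appends to row 2. P = [[1, 5], [2, 7]].
Insert 3: 3 bumps 5 from row 1; 5 bumps 7 from row 2; 7 starts row 3. P = [[1, 3], [2, 5], [7]].
Insert 6: appended to row 1. P = [[1, 3, 6], [2, 5], [7]].
Insert 4: 4 bumps 6 from row 1; 6 appends to row 2. P = [[1, 3, 4], [2, 5, 6], [7]].

So P = [[1, 3, 4], [2, 5, 6], [7]].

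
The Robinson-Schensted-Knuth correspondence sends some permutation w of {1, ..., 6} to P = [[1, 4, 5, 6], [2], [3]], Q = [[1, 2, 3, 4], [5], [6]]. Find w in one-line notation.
3 4 5 6 2 1

Reverse the RSK construction: for i from n down to 1, find the cell of Q containing i, remove the entry at that cell from P, and reverse-bump it up through P; the value ejected from row 1 is w(i).

Step i=6: Q has 6 at row 3, column 1; remove 3 from row 3 of P and reverse-bump: 3 enters row 2 and ejects 2; 2 enters row 1 and ejects 1. So w(6) = 1. P is now [[2, 4, 5, 6], [3]].
Step i=5: Q has 5 at row 2, column 1; remove 3 from row 2 of P and reverse-bump: 3 enters row 1 and ejects 2. So w(5) = 2. P is now [[3, 4, 5, 6]].
Step i=4: Q has 4 at row 1, column 4; remove that cell from P, ejecting 6. So w(4) = 6. P is now [[3, 4, 5]].
Step i=3: Q has 3 at row 1, column 3; remove that cell from P, ejecting 5. So w(3) = 5. P is now [[3, 4]].
Step i=2: Q has 2 at row 1, column 2; remove that cell from P, ejecting 4. So w(2) = 4. P is now [[3]].
Step i=1: Q has 1 at row 1, column 1; remove that cell from P, ejecting 3. So w(1) = 3. P is now [].

So w = 3 4 5 6 2 1.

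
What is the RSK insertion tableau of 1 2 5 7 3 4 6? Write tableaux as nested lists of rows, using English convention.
Insert 1: appended to row 1. P = [[1]].
Insert 2: appended to row 1. P = [[1, 2]].
Insert 5: appended to row 1. P = [[1, 2, 5]].
Insert 7: appended to row 1. P = [[1, 2, 5, 7]].
Insert 3: 3 bumps 5 from row 1; 5 starts row 2. P = [[1, 2, 3, 7], [5]].
Insert 4: 4 bumps 7 from row 1; 7 appends to row 2. P = [[1, 2, 3, 4], [5, 7]].
Insert 6: appended to row 1. P = [[1, 2, 3, 4, 6], [5, 7]].

So P = [[1, 2, 3, 4, 6], [5, 7]].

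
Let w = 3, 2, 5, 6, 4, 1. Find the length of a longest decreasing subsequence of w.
3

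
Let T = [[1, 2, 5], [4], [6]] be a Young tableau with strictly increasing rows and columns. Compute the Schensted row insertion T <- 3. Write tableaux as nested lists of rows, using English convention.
In row 1, 3 replaces 5 (the leftmost entry greater than 3); 5 is bumped to row 2. 5 is appended to row 2. The new tableau is [[1, 2, 3], [4, 5], [6]].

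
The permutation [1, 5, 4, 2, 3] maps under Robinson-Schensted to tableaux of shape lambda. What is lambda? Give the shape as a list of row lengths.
[3, 1, 1]

RSK row insertion gives P = [[1, 2, 3], [4], [5]], which has shape [3, 1, 1].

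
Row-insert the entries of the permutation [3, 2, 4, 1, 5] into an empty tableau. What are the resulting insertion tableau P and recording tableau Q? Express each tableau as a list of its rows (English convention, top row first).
Insert each entry of the permutation into P by Schensted row insertion, recording in Q the position of each new cell.

Insert 3: appended to row 1. P = [[3]].
Insert 2: 2 bumps 3 from row 1; 3 starts row 2. P = [[2], [3]].
Insert 4: appended to row 1. P = [[2, 4], [3]].
Insert 1: 1 bumps 2 from row 1; 2 bumps 3 from row 2; 3 starts row 3. P = [[1, 4], [2], [3]].
Insert 5: appended to row 1. P = [[1, 4, 5], [2], [3]].

So P = [[1, 4, 5], [2], [3]], Q = [[1, 3, 5], [2], [4]].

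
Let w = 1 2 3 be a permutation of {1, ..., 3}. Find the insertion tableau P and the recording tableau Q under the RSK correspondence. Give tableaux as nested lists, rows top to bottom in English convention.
P = [[1, 2, 3]], Q = [[1, 2, 3]]

Insert each entry of the permutation into P by Schensted row insertion, recording in Q the position of each new cell.

Insert 1: appended to row 1. P = [[1]].
Insert 2: appended to row 1. P = [[1, 2]].
Insert 3: appended to row 1. P = [[1, 2, 3]].

So P = [[1, 2, 3]], Q = [[1, 2, 3]].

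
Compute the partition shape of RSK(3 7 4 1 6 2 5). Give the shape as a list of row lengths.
RSK row insertion gives P = [[1, 2, 5], [3, 4, 6], [7]], which has shape [3, 3, 1].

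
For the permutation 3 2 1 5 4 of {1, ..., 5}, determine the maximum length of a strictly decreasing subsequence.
3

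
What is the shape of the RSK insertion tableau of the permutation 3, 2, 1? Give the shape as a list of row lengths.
[1, 1, 1]

Row-insert each entry into an empty tableau.

After inserting 3: P = [[3]].
After inserting 2: P = [[2], [3]].
After inserting 1: P = [[1], [2], [3]].

The final insertion tableau P = [[1], [2], [3]] has shape [1, 1, 1].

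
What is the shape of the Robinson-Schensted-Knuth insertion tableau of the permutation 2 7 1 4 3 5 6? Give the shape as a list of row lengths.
Row-insert each entry into an empty tableau.

After inserting 2: P = [[2]].
After inserting 7: P = [[2, 7]].
After inserting 1: P = [[1, 7], [2]].
After inserting 4: P = [[1, 4], [2, 7]].
After inserting 3: P = [[1, 3], [2, 4], [7]].
After inserting 5: P = [[1, 3, 5], [2, 4], [7]].
After inserting 6: P = [[1, 3, 5, 6], [2, 4], [7]].

The final insertion tableau P = [[1, 3, 5, 6], [2, 4], [7]] has shape [4, 2, 1].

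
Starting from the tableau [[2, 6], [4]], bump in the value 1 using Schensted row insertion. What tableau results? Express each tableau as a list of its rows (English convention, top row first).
In row 1, 1 replaces 2 (the leftmost entry greater than 1); 2 is bumped to row 2. In row 2, 2 replaces 4 (the leftmost entry greater than 2); 4 is bumped to row 3. 4 starts a new row 3. The new tableau is [[1, 6], [2], [4]].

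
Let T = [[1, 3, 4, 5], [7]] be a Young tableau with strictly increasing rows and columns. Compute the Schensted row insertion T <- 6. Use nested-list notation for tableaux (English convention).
6 is larger than every entry of row 1, so it is appended to row 1. The new tableau is [[1, 3, 4, 5, 6], [7]].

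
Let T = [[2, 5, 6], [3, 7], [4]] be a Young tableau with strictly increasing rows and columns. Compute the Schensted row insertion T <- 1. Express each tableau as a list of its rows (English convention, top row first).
In row 1, 1 replaces 2 (the leftmost entry greater than 1); 2 is bumped to row 2. In row 2, 2 replaces 3 (the leftmost entry greater than 2); 3 is bumped to row 3. In row 3, 3 replaces 4 (the leftmost entry greater than 3); 4 is bumped to row 4. 4 starts a new row 4. The new tableau is [[1, 5, 6], [2, 7], [3], [4]].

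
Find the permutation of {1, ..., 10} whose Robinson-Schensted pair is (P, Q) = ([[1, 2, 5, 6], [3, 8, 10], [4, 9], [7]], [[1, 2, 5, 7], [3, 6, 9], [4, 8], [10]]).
Reverse the RSK construction: for i from n down to 1, find the cell of Q containing i, remove the entry at that cell from P, and reverse-bump it up through P; the value ejected from row 1 is w(i).

Step i=10: Q has 10 at row 4, column 1; remove 7 from row 4 of P and reverse-bump: 7 enters row 3 and ejects 4; 4 enters row 2 and ejects 3; 3 enters row 1 and ejects 2. So w(10) = 2. P is now [[1, 3, 5, 6], [4, 8, 10], [7, 9]].
Step i=9: Q has 9 at row 2, column 3; remove 10 from row 2 of P and reverse-bump: 10 enters row 1 and ejects 6. So w(9) = 6. P is now [[1, 3, 5, 10], [4, 8], [7, 9]].
Step i=8: Q has 8 at row 3, column 2; remove 9 from row 3 of P and reverse-bump: 9 enters row 2 and ejects 8; 8 enters row 1 and ejects 5. So w(8) = 5. P is now [[1, 3, 8, 10], [4, 9], [7]].
Step i=7: Q has 7 at row 1, column 4; remove that cell from P, ejecting 10. So w(7) = 10. P is now [[1, 3, 8], [4, 9], [7]].
Step i=6: Q has 6 at row 2, column 2; remove 9 from row 2 of P and reverse-bump: 9 enters row 1 and ejects 8. So w(6) = 8. P is now [[1, 3, 9], [4], [7]].
Step i=5: Q has 5 at row 1, column 3; remove that cell from P, ejecting 9. So w(5) = 9. P is now [[1, 3], [4], [7]].
Step i=4: Q has 4 at row 3, column 1; remove 7 from row 3 of P and reverse-bump: 7 enters row 2 and ejects 4; 4 enters row 1 and ejects 3. So w(4) = 3. P is now [[1, 4], [7]].
Step i=3: Q has 3 at row 2, column 1; remove 7 from row 2 of P and reverse-bump: 7 enters row 1 and ejects 4. So w(3) = 4. P is now [[1, 7]].
Step i=2: Q has 2 at row 1, column 2; remove that cell from P, ejecting 7. So w(2) = 7. P is now [[1]].
Step i=1: Q has 1 at row 1, column 1; remove that cell from P, ejecting 1. So w(1) = 1. P is now [].

So w = 1 7 4 3 9 8 10 5 6 2.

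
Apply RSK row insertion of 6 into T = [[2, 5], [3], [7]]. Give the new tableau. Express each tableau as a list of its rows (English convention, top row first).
[[2, 5, 6], [3], [7]]

6 is larger than every entry of row 1, so it is appended to row 1. The new tableau is [[2, 5, 6], [3], [7]].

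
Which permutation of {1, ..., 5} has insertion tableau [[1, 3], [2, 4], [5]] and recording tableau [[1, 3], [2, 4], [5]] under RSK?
2 1 5 4 3

Reverse the RSK construction: for i from n down to 1, find the cell of Q containing i, remove the entry at that cell from P, and reverse-bump it up through P; the value ejected from row 1 is w(i).

Step i=5: Q has 5 at row 3, column 1; remove 5 from row 3 of P and reverse-bump: 5 enters row 2 and ejects 4; 4 enters row 1 and ejects 3. So w(5) = 3. P is now [[1, 4], [2, 5]].
Step i=4: Q has 4 at row 2, column 2; remove 5 from row 2 of P and reverse-bump: 5 enters row 1 and ejects 4. So w(4) = 4. P is now [[1, 5], [2]].
Step i=3: Q has 3 at row 1, column 2; remove that cell from P, ejecting 5. So w(3) = 5. P is now [[1], [2]].
Step i=2: Q has 2 at row 2, column 1; remove 2 from row 2 of P and reverse-bump: 2 enters row 1 and ejects 1. So w(2) = 1. P is now [[2]].
Step i=1: Q has 1 at row 1, column 1; remove that cell from P, ejecting 2. So w(1) = 2. P is now [].

So w = 2 1 5 4 3.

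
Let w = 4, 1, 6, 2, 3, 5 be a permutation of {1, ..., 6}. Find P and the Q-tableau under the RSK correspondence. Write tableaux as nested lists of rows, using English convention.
P = [[1, 2, 3, 5], [4, 6]], Q = [[1, 3, 5, 6], [2, 4]]

Insert each entry of the permutation into P by Schensted row insertion, recording in Q the position of each new cell.

Insert 4: appended to row 1. P = [[4]].
Insert 1: 1 bumps 4 from row 1; 4 starts row 2. P = [[1], [4]].
Insert 6: appended to row 1. P = [[1, 6], [4]].
Insert 2: 2 bumps 6 from row 1; 6 appends to row 2. P = [[1, 2], [4, 6]].
Insert 3: appended to row 1. P = [[1, 2, 3], [4, 6]].
Insert 5: appended to row 1. P = [[1, 2, 3, 5], [4, 6]].

So P = [[1, 2, 3, 5], [4, 6]], Q = [[1, 3, 5, 6], [2, 4]].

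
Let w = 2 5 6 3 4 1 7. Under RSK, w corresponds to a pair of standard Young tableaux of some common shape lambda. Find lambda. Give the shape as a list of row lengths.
[4, 2, 1]

Row-insert each entry into an empty tableau.

After inserting 2: P = [[2]].
After inserting 5: P = [[2, 5]].
After inserting 6: P = [[2, 5, 6]].
After inserting 3: P = [[2, 3, 6], [5]].
After inserting 4: P = [[2, 3, 4], [5, 6]].
After inserting 1: P = [[1, 3, 4], [2, 6], [5]].
After inserting 7: P = [[1, 3, 4, 7], [2, 6], [5]].

The final insertion tableau P = [[1, 3, 4, 7], [2, 6], [5]] has shape [4, 2, 1].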